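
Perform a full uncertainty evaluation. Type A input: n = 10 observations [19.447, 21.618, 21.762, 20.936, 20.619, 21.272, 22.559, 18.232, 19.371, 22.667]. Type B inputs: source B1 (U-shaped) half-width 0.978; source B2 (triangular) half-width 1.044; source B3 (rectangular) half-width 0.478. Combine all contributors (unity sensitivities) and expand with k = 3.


mean = (19.447 + 21.618 + 21.762 + 20.936 + 20.619 + 21.272 + 22.559 + 18.232 + 19.371 + 22.667) / 10 = 20.8483
s = sqrt(sum((x - mean)^2)/(n-1)) = 1.4488434
u_A = s / sqrt(n) = 1.4488434 / sqrt(10) = 0.45816451
u_B1 = 0.978 / sqrt(2) = 0.69155043
u_B2 = 1.044 / sqrt(6) = 0.42621122
u_B3 = 0.478 / sqrt(3) = 0.27597343
uc = sqrt(0.45816451^2 + 0.69155043^2 + 0.42621122^2 + 0.27597343^2) = 0.97261197
U = k * uc = 3 * 0.97261197
U = 2.9178

2.9178


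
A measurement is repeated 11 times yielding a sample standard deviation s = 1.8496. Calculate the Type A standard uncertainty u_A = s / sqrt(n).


u_A = s / sqrt(n)
u_A = 1.8496 / sqrt(11)
u_A = 1.8496 / 3.3166248
u_A = 0.5577

0.5577


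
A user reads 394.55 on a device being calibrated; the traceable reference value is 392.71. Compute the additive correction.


Correction = standard - reading
= 392.71 - 394.55
= -1.8400

-1.8400


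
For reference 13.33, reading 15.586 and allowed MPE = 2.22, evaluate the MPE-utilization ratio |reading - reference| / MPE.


e = indication - reference = 15.586 - 13.33 = 2.2560
|e| = 2.2560
ratio = |e| / MPE = 2.2560 / 2.22
ratio = 1.0162

1.0162


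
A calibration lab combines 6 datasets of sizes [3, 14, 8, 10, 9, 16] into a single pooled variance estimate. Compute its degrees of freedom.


nu = sum_i (n_i - 1)
nu = ((3 - 1) + (14 - 1) + (8 - 1) + (10 - 1) + (9 - 1) + (16 - 1))
nu = 2 + 13 + 7 + 9 + 8 + 15
nu = 54

54


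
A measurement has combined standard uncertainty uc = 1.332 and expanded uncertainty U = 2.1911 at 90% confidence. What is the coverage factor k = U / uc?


k = U / uc
k = 2.1911 / 1.332
k = 1.645

1.645


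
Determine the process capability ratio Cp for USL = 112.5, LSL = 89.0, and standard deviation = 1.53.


Cp = (USL - LSL) / (6 * sigma)
= (112.5 - 89.0) / (6 * 1.53)
= 23.5000 / 9.1800
= 2.5599

2.5599


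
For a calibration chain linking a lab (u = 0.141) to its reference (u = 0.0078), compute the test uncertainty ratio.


TUR = u_lab / u_ref
= 0.141 / 0.0078
= 18.0769

18.0769


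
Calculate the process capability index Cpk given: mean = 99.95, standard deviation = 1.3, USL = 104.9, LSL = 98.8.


Cpu = (USL - mean) / (3*sigma) = (104.9 - 99.95) / (3*1.3) = 1.2692
Cpl = (mean - LSL) / (3*sigma) = (99.95 - 98.8) / (3*1.3) = 0.2949
Cpk = min(Cpu, Cpl) = 0.2949

0.2949


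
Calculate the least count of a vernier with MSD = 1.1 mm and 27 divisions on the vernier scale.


LC = MSD / n_div
= 1.1 / 27
= 0.0407

0.0407


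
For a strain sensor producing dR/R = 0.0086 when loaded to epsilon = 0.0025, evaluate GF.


GF = (dR/R) / epsilon
= 0.0086 / 0.0025
= 3.4400

3.4400


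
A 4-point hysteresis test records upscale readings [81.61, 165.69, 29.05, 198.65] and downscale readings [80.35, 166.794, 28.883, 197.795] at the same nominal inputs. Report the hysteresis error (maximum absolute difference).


|81.61 - 80.35| = 1.2600
|165.69 - 166.794| = 1.1040
|29.05 - 28.883| = 0.1670
|198.65 - 197.795| = 0.8550
hysteresis = max(diffs) = 1.2600

1.2600


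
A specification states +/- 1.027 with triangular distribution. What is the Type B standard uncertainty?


u_B = half_width / sqrt(6)
u_B = 1.027 / 2.4494897
u_B = 0.4193

0.4193


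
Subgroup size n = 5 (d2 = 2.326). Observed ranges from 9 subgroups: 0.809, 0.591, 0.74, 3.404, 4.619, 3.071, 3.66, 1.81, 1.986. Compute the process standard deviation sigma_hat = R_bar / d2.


R_bar = (0.809 + 0.591 + 0.74 + 3.404 + 4.619 + 3.071 + 3.66 + 1.81 + 1.986) / 9
R_bar = 20.69 / 9 = 2.2988889
sigma_hat = R_bar / d2 = 2.2988889 / 2.326 = 0.9883

0.9883


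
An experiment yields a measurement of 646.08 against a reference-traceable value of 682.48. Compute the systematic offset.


Systematic error = measured - true
= 646.08 - 682.48
= -36.4000

-36.4000


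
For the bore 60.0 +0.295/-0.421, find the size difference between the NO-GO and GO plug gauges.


GO = nominal - lower_tol (smallest hole = maximum material condition)
GO = 60.0 - 0.421 = 59.579
NO-GO = nominal + upper_tol (largest hole = least material condition)
NO-GO = 60.0 + 0.295 = 60.295
spread = NO-GO - GO = 60.295 - 59.579 = 0.7160

0.7160


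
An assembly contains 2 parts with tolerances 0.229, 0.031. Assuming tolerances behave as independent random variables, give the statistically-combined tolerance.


RSS = sqrt(0.229^2 + 0.031^2)
= sqrt(0.053402)
= 0.2311

0.2311


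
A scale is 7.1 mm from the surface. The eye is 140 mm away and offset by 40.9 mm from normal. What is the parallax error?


error = h * offset / d
= 7.1 * 40.9 / 140
= 2.0742

2.0742


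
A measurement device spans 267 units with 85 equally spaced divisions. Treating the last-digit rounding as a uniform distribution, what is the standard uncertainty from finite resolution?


resolution = range / divisions
resolution = 267 / 85 = 3.1411765
u_res = resolution / (2*sqrt(3))
u_res = 3.1411765 / 3.4641016
u_res = 0.9068

0.9068


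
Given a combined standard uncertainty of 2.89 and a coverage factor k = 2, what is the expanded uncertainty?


U = k * uc
U = 2 * 2.89
U = 5.7800

5.7800


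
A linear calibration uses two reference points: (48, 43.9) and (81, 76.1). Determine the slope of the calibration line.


slope = (y2 - y1) / (x2 - x1)
= (76.1 - 43.9) / (81 - 48)
= 32.2000 / 33
= 0.9758

0.9758


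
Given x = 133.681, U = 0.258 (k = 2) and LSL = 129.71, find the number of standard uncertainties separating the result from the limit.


u = U / k = 0.258 / 2 = 0.129
margin = |LSL - x| = |129.71 - 133.681| = 3.971
z = margin / u = 3.971 / 0.129
z = 30.7829

30.7829


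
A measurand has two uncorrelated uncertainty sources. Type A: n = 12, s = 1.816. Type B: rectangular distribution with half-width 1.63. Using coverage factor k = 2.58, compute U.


u_A = s / sqrt(n) = 1.816 / sqrt(12) = 0.52423404
u_B = half_width / sqrt(3) = 1.63 / sqrt(3) = 0.94108094
uc = sqrt(u_A^2 + u_B^2) = sqrt(0.52423404^2 + 0.94108094^2) = 1.077244
U = k * uc = 2.58 * 1.077244
U = 2.7793

2.7793


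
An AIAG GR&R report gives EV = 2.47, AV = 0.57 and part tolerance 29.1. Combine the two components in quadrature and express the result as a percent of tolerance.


GRR = sqrt(EV^2 + AV^2) = sqrt(2.47^2 + 0.57^2) = 2.5349162
%GRR = GRR / tol * 100 = 2.5349162 / 29.1 * 100
%GRR = 8.7111

8.7111


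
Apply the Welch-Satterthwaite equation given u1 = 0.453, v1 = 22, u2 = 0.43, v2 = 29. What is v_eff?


uc = sqrt(u1^2 + u2^2) = sqrt(0.453^2 + 0.43^2) = 0.62458706
v_eff = uc^4 / (u1^4/v1 + u2^4/v2)
= 0.62458706^4 / (0.453^4/22 + 0.43^4/29)
= 0.15218503 / 0.0030930212
v_eff = 49.2027

49.2027


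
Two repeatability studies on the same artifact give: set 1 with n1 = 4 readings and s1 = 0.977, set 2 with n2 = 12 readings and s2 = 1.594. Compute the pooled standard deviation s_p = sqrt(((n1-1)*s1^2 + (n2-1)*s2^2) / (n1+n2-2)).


s_p = sqrt(((n1-1)*s1^2 + (n2-1)*s2^2) / (n1+n2-2))
numerator = (4-1)*0.977^2 + (12-1)*1.594^2 = 2.863587 + 27.949196 = 30.812783
denominator = 4 + 12 - 2 = 14
s_p^2 = 30.812783 / 14 = 2.2009131
s_p = sqrt(2.2009131) = 1.4835

1.4835


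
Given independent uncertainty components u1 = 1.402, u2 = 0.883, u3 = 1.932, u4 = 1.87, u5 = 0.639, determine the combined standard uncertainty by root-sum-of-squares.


uc = sqrt(1.402^2 + 0.883^2 + 1.932^2 + 1.87^2 + 0.639^2)
uc = sqrt(10.383138)
uc = 3.2223

3.2223


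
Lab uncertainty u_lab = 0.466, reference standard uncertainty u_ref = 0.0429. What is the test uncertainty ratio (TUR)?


TUR = u_lab / u_ref
= 0.466 / 0.0429
= 10.8625

10.8625


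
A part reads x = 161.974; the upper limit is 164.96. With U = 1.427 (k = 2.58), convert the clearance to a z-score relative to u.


u = U / k = 1.427 / 2.58 = 0.55310078
margin = |USL - x| = |164.96 - 161.974| = 2.986
z = margin / u = 2.986 / 0.55310078
z = 5.3987

5.3987


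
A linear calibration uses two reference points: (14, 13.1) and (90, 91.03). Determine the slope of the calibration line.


slope = (y2 - y1) / (x2 - x1)
= (91.03 - 13.1) / (90 - 14)
= 77.9300 / 76
= 1.0254

1.0254


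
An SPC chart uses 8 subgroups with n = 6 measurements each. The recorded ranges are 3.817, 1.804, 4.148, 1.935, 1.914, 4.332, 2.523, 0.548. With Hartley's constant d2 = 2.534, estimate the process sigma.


R_bar = (3.817 + 1.804 + 4.148 + 1.935 + 1.914 + 4.332 + 2.523 + 0.548) / 8
R_bar = 21.021 / 8 = 2.627625
sigma_hat = R_bar / d2 = 2.627625 / 2.534 = 1.0369

1.0369


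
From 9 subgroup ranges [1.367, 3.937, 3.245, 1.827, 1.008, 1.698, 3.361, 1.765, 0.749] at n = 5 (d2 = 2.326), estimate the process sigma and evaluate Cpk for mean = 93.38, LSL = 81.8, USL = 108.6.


R_bar = (1.367 + 3.937 + 3.245 + 1.827 + 1.008 + 1.698 + 3.361 + 1.765 + 0.749) / 9 = 2.1063333
sigma = R_bar / d2 = 2.1063333 / 2.326 = 0.90556032
Cp = (USL - LSL)/(6*sigma) = (108.6 - 81.8)/(6*0.90556032) = 4.9325
Cpu = (108.6 - 93.38)/(3*0.90556032) = 5.6024
Cpl = (93.38 - 81.8)/(3*0.90556032) = 4.2626
Cpk = min(Cpu, Cpl) = 4.2626

4.2626


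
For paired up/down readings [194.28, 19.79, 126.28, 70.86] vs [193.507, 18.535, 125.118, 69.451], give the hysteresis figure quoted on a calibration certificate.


|194.28 - 193.507| = 0.7730
|19.79 - 18.535| = 1.2550
|126.28 - 125.118| = 1.1620
|70.86 - 69.451| = 1.4090
hysteresis = max(diffs) = 1.4090

1.4090


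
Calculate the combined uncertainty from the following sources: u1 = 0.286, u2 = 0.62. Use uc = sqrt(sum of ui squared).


uc = sqrt(0.286^2 + 0.62^2)
uc = sqrt(0.466196)
uc = 0.6828

0.6828


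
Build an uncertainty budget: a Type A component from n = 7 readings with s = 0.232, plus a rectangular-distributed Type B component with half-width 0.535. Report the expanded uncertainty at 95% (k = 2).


u_A = s / sqrt(n) = 0.232 / sqrt(7) = 0.087687758
u_B = half_width / sqrt(3) = 0.535 / sqrt(3) = 0.30888239
uc = sqrt(u_A^2 + u_B^2) = sqrt(0.087687758^2 + 0.30888239^2) = 0.32108795
U = k * uc = 2 * 0.32108795
U = 0.6422

0.6422


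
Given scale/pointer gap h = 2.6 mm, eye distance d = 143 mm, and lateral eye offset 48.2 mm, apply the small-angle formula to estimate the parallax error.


error = h * offset / d
= 2.6 * 48.2 / 143
= 0.8764

0.8764


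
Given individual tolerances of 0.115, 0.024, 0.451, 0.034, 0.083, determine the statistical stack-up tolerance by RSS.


RSS = sqrt(0.115^2 + 0.024^2 + 0.451^2 + 0.034^2 + 0.083^2)
= sqrt(0.225247)
= 0.4746

0.4746


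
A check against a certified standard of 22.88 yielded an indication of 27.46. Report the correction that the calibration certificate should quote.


Correction = standard - reading
= 22.88 - 27.46
= -4.5800

-4.5800


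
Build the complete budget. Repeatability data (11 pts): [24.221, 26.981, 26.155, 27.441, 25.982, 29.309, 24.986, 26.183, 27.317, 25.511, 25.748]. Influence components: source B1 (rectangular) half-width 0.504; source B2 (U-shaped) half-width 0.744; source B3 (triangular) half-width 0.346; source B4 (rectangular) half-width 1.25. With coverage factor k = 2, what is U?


mean = (24.221 + 26.981 + 26.155 + 27.441 + 25.982 + 29.309 + 24.986 + 26.183 + 27.317 + 25.511 + 25.748) / 11 = 26.34854545
s = sqrt(sum((x - mean)^2)/(n-1)) = 1.3762263
u_A = s / sqrt(n) = 1.3762263 / sqrt(11) = 0.41494784
u_B1 = 0.504 / sqrt(3) = 0.29098454
u_B2 = 0.744 / sqrt(2) = 0.52608745
u_B3 = 0.346 / sqrt(6) = 0.14125391
u_B4 = 1.25 / sqrt(3) = 0.72168784
uc = sqrt(0.41494784^2 + 0.29098454^2 + 0.52608745^2 + 0.14125391^2 + 0.72168784^2) = 1.0365364
U = k * uc = 2 * 1.0365364
U = 2.0731

2.0731


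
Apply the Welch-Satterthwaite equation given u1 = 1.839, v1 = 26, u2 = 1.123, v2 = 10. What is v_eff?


uc = sqrt(u1^2 + u2^2) = sqrt(1.839^2 + 1.123^2) = 2.1547738
v_eff = uc^4 / (u1^4/v1 + u2^4/v2)
= 2.1547738^4 / (1.839^4/26 + 1.123^4/10)
= 21.557915 / 0.59894424
v_eff = 35.9932

35.9932


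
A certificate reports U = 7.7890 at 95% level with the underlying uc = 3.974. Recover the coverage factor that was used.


k = U / uc
k = 7.7890 / 3.974
k = 1.96

1.96


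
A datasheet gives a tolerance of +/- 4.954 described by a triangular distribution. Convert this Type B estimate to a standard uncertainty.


u_B = half_width / sqrt(6)
u_B = 4.954 / 2.4494897
u_B = 2.0225

2.0225


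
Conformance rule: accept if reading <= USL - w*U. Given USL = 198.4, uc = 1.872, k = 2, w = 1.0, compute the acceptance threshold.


U = k * uc = 2 * 1.872 = 3.744
guard band g = w * U = 1.0 * 3.744 = 3.744
AL = USL - g = 198.4 - 3.744
AL = 194.6560

194.6560


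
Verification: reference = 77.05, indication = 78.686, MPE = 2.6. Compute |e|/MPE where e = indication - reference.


e = indication - reference = 78.686 - 77.05 = 1.6360
|e| = 1.6360
ratio = |e| / MPE = 1.6360 / 2.6
ratio = 0.6292

0.6292


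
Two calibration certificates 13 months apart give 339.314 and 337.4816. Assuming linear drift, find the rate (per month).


rate = (v2 - v1) / months
= (337.4816 - 339.314) / 13
= -1.8324 / 13
= -0.1410

-0.1410


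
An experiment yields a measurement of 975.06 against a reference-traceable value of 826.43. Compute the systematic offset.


Systematic error = measured - true
= 975.06 - 826.43
= 148.6300

148.6300


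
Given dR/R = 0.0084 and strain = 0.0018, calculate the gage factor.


GF = (dR/R) / epsilon
= 0.0084 / 0.0018
= 4.6667

4.6667


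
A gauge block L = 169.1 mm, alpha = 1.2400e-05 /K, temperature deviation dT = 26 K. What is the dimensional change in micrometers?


dL = L * alpha * dT
= 169.1 * 1.2400e-05 * 26
= 0.0545178 mm
dL_um = 0.0545178 * 1000 = 54.5178 um

54.5178


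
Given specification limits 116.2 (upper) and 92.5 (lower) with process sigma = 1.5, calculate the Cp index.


Cp = (USL - LSL) / (6 * sigma)
= (116.2 - 92.5) / (6 * 1.5)
= 23.7000 / 9.0000
= 2.6333

2.6333


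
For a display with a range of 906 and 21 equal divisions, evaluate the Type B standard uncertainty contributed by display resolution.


resolution = range / divisions
resolution = 906 / 21 = 43.142857
u_res = resolution / (2*sqrt(3))
u_res = 43.142857 / 3.4641016
u_res = 12.4543

12.4543


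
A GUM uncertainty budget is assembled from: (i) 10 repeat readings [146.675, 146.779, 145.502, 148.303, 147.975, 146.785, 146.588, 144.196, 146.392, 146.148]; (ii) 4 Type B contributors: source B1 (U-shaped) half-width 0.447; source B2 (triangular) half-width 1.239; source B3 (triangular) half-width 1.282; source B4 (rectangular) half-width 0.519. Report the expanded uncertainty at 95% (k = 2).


mean = (146.675 + 146.779 + 145.502 + 148.303 + 147.975 + 146.785 + 146.588 + 144.196 + 146.392 + 146.148) / 10 = 146.5343
s = sqrt(sum((x - mean)^2)/(n-1)) = 1.1572041
u_A = s / sqrt(n) = 1.1572041 / sqrt(10) = 0.36594007
u_B1 = 0.447 / sqrt(2) = 0.31607673
u_B2 = 1.239 / sqrt(6) = 0.50581963
u_B3 = 1.282 / sqrt(6) = 0.52337431
u_B4 = 0.519 / sqrt(3) = 0.29964479
uc = sqrt(0.36594007^2 + 0.31607673^2 + 0.50581963^2 + 0.52337431^2 + 0.29964479^2) = 0.9237845
U = k * uc = 2 * 0.9237845
U = 1.8476

1.8476


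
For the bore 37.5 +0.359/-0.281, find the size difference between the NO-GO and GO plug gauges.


GO = nominal - lower_tol (smallest hole = maximum material condition)
GO = 37.5 - 0.281 = 37.219
NO-GO = nominal + upper_tol (largest hole = least material condition)
NO-GO = 37.5 + 0.359 = 37.859
spread = NO-GO - GO = 37.859 - 37.219 = 0.6400

0.6400


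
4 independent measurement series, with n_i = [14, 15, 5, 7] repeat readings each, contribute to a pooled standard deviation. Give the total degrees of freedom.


nu = sum_i (n_i - 1)
nu = ((14 - 1) + (15 - 1) + (5 - 1) + (7 - 1))
nu = 13 + 14 + 4 + 6
nu = 37

37


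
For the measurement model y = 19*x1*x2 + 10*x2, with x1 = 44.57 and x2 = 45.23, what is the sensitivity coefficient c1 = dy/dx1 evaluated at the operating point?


y = 19*x1*x2 + 10*x2
dy/dx1 = 19*x2
Evaluate at x2 = 45.23: c1 = 19 * 45.23
c1 = 859.3700

859.3700


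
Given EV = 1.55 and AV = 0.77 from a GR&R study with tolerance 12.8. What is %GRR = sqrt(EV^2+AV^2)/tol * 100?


GRR = sqrt(EV^2 + AV^2) = sqrt(1.55^2 + 0.77^2) = 1.7307224
%GRR = GRR / tol * 100 = 1.7307224 / 12.8 * 100
%GRR = 13.5213

13.5213


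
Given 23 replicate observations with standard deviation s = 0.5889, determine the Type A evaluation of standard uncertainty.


u_A = s / sqrt(n)
u_A = 0.5889 / sqrt(23)
u_A = 0.5889 / 4.7958315
u_A = 0.1228

0.1228


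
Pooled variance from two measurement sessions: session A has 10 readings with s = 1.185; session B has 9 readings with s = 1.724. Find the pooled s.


s_p = sqrt(((n1-1)*s1^2 + (n2-1)*s2^2) / (n1+n2-2))
numerator = (10-1)*1.185^2 + (9-1)*1.724^2 = 12.638025 + 23.777408 = 36.415433
denominator = 10 + 9 - 2 = 17
s_p^2 = 36.415433 / 17 = 2.1420843
s_p = sqrt(2.1420843) = 1.4636

1.4636


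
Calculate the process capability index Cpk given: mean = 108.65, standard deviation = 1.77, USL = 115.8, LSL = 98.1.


Cpu = (USL - mean) / (3*sigma) = (115.8 - 108.65) / (3*1.77) = 1.3465
Cpl = (mean - LSL) / (3*sigma) = (108.65 - 98.1) / (3*1.77) = 1.9868
Cpk = min(Cpu, Cpl) = 1.3465

1.3465


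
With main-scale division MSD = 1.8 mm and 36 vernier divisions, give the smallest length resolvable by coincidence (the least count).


LC = MSD / n_div
= 1.8 / 36
= 0.0500

0.0500


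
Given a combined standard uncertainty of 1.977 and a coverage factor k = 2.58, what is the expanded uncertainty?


U = k * uc
U = 2.58 * 1.977
U = 5.1007

5.1007


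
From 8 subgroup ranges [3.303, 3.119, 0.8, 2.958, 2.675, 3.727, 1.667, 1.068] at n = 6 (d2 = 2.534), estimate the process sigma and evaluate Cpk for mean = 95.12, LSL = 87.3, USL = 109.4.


R_bar = (3.303 + 3.119 + 0.8 + 2.958 + 2.675 + 3.727 + 1.667 + 1.068) / 8 = 2.414625
sigma = R_bar / d2 = 2.414625 / 2.534 = 0.95289069
Cp = (USL - LSL)/(6*sigma) = (109.4 - 87.3)/(6*0.95289069) = 3.8654
Cpu = (109.4 - 95.12)/(3*0.95289069) = 4.9953
Cpl = (95.12 - 87.3)/(3*0.95289069) = 2.7355
Cpk = min(Cpu, Cpl) = 2.7355

2.7355


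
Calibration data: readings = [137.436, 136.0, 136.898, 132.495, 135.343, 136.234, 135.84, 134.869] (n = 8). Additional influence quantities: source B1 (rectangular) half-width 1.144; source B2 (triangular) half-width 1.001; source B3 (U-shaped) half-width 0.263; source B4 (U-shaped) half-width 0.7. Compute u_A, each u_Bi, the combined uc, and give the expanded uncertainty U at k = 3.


mean = (137.436 + 136.0 + 136.898 + 132.495 + 135.343 + 136.234 + 135.84 + 134.869) / 8 = 135.639375
s = sqrt(sum((x - mean)^2)/(n-1)) = 1.5073291
u_A = s / sqrt(n) = 1.5073291 / sqrt(8) = 0.53292131
u_B1 = 1.144 / sqrt(3) = 0.66048871
u_B2 = 1.001 / sqrt(6) = 0.40865654
u_B3 = 0.263 / sqrt(2) = 0.18596908
u_B4 = 0.7 / sqrt(2) = 0.49497475
uc = sqrt(0.53292131^2 + 0.66048871^2 + 0.40865654^2 + 0.18596908^2 + 0.49497475^2) = 1.0802014
U = k * uc = 3 * 1.0802014
U = 3.2406

3.2406


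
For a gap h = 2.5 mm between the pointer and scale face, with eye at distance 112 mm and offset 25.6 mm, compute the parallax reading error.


error = h * offset / d
= 2.5 * 25.6 / 112
= 0.5714

0.5714


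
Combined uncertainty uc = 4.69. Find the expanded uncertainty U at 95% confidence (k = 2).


U = k * uc
U = 2 * 4.69
U = 9.3800

9.3800


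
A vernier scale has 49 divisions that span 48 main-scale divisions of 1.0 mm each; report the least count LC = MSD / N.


LC = MSD / n_div
= 1.0 / 49
= 0.0204

0.0204


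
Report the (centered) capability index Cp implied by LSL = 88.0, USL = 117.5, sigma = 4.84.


Cp = (USL - LSL) / (6 * sigma)
= (117.5 - 88.0) / (6 * 4.84)
= 29.5000 / 29.0400
= 1.0158

1.0158


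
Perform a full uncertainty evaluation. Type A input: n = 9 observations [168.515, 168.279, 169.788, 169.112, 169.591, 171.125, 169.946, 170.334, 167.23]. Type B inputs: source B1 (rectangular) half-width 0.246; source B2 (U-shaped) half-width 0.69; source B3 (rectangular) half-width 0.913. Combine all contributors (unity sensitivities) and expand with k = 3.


mean = (168.515 + 168.279 + 169.788 + 169.112 + 169.591 + 171.125 + 169.946 + 170.334 + 167.23) / 9 = 169.3244444
s = sqrt(sum((x - mean)^2)/(n-1)) = 1.1786356
u_A = s / sqrt(n) = 1.1786356 / sqrt(9) = 0.39287853
u_B1 = 0.246 / sqrt(3) = 0.14202817
u_B2 = 0.69 / sqrt(2) = 0.48790368
u_B3 = 0.913 / sqrt(3) = 0.5271208
uc = sqrt(0.39287853^2 + 0.14202817^2 + 0.48790368^2 + 0.5271208^2) = 0.83092231
U = k * uc = 3 * 0.83092231
U = 2.4928

2.4928


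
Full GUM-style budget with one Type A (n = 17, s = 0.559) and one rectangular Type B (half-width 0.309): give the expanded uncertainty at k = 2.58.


u_A = s / sqrt(n) = 0.559 / sqrt(17) = 0.13557741
u_B = half_width / sqrt(3) = 0.309 / sqrt(3) = 0.17840123
uc = sqrt(u_A^2 + u_B^2) = sqrt(0.13557741^2 + 0.17840123^2) = 0.22407194
U = k * uc = 2.58 * 0.22407194
U = 0.5781

0.5781


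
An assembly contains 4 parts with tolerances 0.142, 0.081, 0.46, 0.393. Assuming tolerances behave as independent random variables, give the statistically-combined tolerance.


RSS = sqrt(0.142^2 + 0.081^2 + 0.46^2 + 0.393^2)
= sqrt(0.392774)
= 0.6267

0.6267


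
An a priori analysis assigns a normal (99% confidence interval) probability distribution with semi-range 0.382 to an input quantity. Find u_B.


u_B = half_width / 2.576
u_B = 0.382 / 2.576
u_B = 0.1483

0.1483


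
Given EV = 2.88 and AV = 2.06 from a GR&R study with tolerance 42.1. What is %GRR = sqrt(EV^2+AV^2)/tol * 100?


GRR = sqrt(EV^2 + AV^2) = sqrt(2.88^2 + 2.06^2) = 3.5409038
%GRR = GRR / tol * 100 = 3.5409038 / 42.1 * 100
%GRR = 8.4107

8.4107


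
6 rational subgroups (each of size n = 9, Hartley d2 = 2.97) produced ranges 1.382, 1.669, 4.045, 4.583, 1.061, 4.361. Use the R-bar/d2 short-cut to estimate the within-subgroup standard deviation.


R_bar = (1.382 + 1.669 + 4.045 + 4.583 + 1.061 + 4.361) / 6
R_bar = 17.101 / 6 = 2.8501667
sigma_hat = R_bar / d2 = 2.8501667 / 2.97 = 0.9597

0.9597


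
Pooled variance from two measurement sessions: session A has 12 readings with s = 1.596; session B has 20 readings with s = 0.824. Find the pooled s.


s_p = sqrt(((n1-1)*s1^2 + (n2-1)*s2^2) / (n1+n2-2))
numerator = (12-1)*1.596^2 + (20-1)*0.824^2 = 28.019376 + 12.900544 = 40.91992
denominator = 12 + 20 - 2 = 30
s_p^2 = 40.91992 / 30 = 1.3639973
s_p = sqrt(1.3639973) = 1.1679

1.1679


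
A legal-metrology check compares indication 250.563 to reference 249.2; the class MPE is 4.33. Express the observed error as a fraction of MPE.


e = indication - reference = 250.563 - 249.2 = 1.3630
|e| = 1.3630
ratio = |e| / MPE = 1.3630 / 4.33
ratio = 0.3148

0.3148


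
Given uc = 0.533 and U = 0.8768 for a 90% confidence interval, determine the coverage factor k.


k = U / uc
k = 0.8768 / 0.533
k = 1.645

1.645


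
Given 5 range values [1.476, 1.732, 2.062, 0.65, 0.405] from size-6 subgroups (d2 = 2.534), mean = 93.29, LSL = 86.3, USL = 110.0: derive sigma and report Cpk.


R_bar = (1.476 + 1.732 + 2.062 + 0.65 + 0.405) / 5 = 1.265
sigma = R_bar / d2 = 1.265 / 2.534 = 0.49921073
Cp = (USL - LSL)/(6*sigma) = (110.0 - 86.3)/(6*0.49921073) = 7.9125
Cpu = (110.0 - 93.29)/(3*0.49921073) = 11.1576
Cpl = (93.29 - 86.3)/(3*0.49921073) = 4.6674
Cpk = min(Cpu, Cpl) = 4.6674

4.6674


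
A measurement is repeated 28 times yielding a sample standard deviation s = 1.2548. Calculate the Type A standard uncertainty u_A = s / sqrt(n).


u_A = s / sqrt(n)
u_A = 1.2548 / sqrt(28)
u_A = 1.2548 / 5.2915026
u_A = 0.2371

0.2371


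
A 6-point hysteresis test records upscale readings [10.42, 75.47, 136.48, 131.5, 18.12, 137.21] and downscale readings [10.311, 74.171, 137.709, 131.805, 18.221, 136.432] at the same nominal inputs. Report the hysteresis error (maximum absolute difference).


|10.42 - 10.311| = 0.1090
|75.47 - 74.171| = 1.2990
|136.48 - 137.709| = 1.2290
|131.5 - 131.805| = 0.3050
|18.12 - 18.221| = 0.1010
|137.21 - 136.432| = 0.7780
hysteresis = max(diffs) = 1.2990

1.2990


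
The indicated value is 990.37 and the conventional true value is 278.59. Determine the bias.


Systematic error = measured - true
= 990.37 - 278.59
= 711.7800

711.7800


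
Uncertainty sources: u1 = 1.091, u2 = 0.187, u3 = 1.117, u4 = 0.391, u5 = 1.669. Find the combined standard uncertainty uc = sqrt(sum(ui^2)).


uc = sqrt(1.091^2 + 0.187^2 + 1.117^2 + 0.391^2 + 1.669^2)
uc = sqrt(5.411381)
uc = 2.3262

2.3262


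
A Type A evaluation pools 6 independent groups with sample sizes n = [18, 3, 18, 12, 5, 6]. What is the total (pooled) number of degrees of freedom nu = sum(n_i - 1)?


nu = sum_i (n_i - 1)
nu = ((18 - 1) + (3 - 1) + (18 - 1) + (12 - 1) + (5 - 1) + (6 - 1))
nu = 17 + 2 + 17 + 11 + 4 + 5
nu = 56

56


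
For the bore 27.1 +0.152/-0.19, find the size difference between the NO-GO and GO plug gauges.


GO = nominal - lower_tol (smallest hole = maximum material condition)
GO = 27.1 - 0.19 = 26.91
NO-GO = nominal + upper_tol (largest hole = least material condition)
NO-GO = 27.1 + 0.152 = 27.252
spread = NO-GO - GO = 27.252 - 26.91 = 0.3420

0.3420


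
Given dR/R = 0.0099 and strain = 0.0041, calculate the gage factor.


GF = (dR/R) / epsilon
= 0.0099 / 0.0041
= 2.4146

2.4146


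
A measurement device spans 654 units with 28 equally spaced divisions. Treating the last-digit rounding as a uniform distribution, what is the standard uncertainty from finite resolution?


resolution = range / divisions
resolution = 654 / 28 = 23.357143
u_res = resolution / (2*sqrt(3))
u_res = 23.357143 / 3.4641016
u_res = 6.7426

6.7426


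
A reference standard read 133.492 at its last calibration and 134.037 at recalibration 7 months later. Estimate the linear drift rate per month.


rate = (v2 - v1) / months
= (134.037 - 133.492) / 7
= 0.5450 / 7
= 0.0779

0.0779


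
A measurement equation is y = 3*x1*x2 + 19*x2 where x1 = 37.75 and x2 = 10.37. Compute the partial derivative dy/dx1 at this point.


y = 3*x1*x2 + 19*x2
dy/dx1 = 3*x2
Evaluate at x2 = 10.37: c1 = 3 * 10.37
c1 = 31.1100

31.1100


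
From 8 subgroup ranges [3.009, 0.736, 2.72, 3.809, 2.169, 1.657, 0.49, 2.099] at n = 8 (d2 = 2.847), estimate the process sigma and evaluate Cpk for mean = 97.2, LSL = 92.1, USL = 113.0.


R_bar = (3.009 + 0.736 + 2.72 + 3.809 + 2.169 + 1.657 + 0.49 + 2.099) / 8 = 2.086125
sigma = R_bar / d2 = 2.086125 / 2.847 = 0.73274499
Cp = (USL - LSL)/(6*sigma) = (113.0 - 92.1)/(6*0.73274499) = 4.7538
Cpu = (113.0 - 97.2)/(3*0.73274499) = 7.1876
Cpl = (97.2 - 92.1)/(3*0.73274499) = 2.3200
Cpk = min(Cpu, Cpl) = 2.3200

2.3200


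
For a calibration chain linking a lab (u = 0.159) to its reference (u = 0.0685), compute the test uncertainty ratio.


TUR = u_lab / u_ref
= 0.159 / 0.0685
= 2.3212

2.3212


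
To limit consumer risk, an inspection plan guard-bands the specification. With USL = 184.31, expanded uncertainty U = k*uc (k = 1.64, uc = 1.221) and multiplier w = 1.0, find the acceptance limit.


U = k * uc = 1.64 * 1.221 = 2.00244
guard band g = w * U = 1.0 * 2.00244 = 2.00244
AL = USL - g = 184.31 - 2.00244
AL = 182.3076

182.3076


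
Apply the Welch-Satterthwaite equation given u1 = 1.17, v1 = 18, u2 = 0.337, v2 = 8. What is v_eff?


uc = sqrt(u1^2 + u2^2) = sqrt(1.17^2 + 0.337^2) = 1.2175668
v_eff = uc^4 / (u1^4/v1 + u2^4/v2)
= 1.2175668^4 / (1.17^4/18 + 0.337^4/8)
= 2.1977141 / 0.10571708
v_eff = 20.7886

20.7886


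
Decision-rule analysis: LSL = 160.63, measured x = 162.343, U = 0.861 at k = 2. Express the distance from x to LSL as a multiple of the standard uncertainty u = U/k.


u = U / k = 0.861 / 2 = 0.4305
margin = |LSL - x| = |160.63 - 162.343| = 1.713
z = margin / u = 1.713 / 0.4305
z = 3.9791

3.9791


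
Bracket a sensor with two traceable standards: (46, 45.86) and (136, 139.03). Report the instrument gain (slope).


slope = (y2 - y1) / (x2 - x1)
= (139.03 - 45.86) / (136 - 46)
= 93.1700 / 90
= 1.0352

1.0352


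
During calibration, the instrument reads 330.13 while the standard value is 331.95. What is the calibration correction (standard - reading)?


Correction = standard - reading
= 331.95 - 330.13
= 1.8200

1.8200


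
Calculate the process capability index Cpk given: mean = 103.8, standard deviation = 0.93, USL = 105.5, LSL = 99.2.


Cpu = (USL - mean) / (3*sigma) = (105.5 - 103.8) / (3*0.93) = 0.6093
Cpl = (mean - LSL) / (3*sigma) = (103.8 - 99.2) / (3*0.93) = 1.6487
Cpk = min(Cpu, Cpl) = 0.6093

0.6093


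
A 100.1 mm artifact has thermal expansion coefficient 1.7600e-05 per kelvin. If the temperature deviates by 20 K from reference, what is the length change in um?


dL = L * alpha * dT
= 100.1 * 1.7600e-05 * 20
= 0.0352352 mm
dL_um = 0.0352352 * 1000 = 35.2352 um

35.2352


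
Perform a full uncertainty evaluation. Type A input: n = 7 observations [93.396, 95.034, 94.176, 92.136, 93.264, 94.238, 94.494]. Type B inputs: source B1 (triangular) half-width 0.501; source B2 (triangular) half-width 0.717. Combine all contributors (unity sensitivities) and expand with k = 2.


mean = (93.396 + 95.034 + 94.176 + 92.136 + 93.264 + 94.238 + 94.494) / 7 = 93.81971429
s = sqrt(sum((x - mean)^2)/(n-1)) = 0.96214166
u_A = s / sqrt(n) = 0.96214166 / sqrt(7) = 0.36365537
u_B1 = 0.501 / sqrt(6) = 0.20453239
u_B2 = 0.717 / sqrt(6) = 0.29271402
uc = sqrt(0.36365537^2 + 0.20453239^2 + 0.29271402^2) = 0.50966678
U = k * uc = 2 * 0.50966678
U = 1.0193

1.0193


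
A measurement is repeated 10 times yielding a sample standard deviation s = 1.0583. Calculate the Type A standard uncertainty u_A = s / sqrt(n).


u_A = s / sqrt(n)
u_A = 1.0583 / sqrt(10)
u_A = 1.0583 / 3.1622777
u_A = 0.3347

0.3347


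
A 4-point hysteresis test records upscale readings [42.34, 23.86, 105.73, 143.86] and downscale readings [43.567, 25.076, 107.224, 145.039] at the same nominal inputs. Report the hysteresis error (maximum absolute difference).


|42.34 - 43.567| = 1.2270
|23.86 - 25.076| = 1.2160
|105.73 - 107.224| = 1.4940
|143.86 - 145.039| = 1.1790
hysteresis = max(diffs) = 1.4940

1.4940


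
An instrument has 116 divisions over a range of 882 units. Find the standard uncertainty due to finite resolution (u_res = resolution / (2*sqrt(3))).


resolution = range / divisions
resolution = 882 / 116 = 7.6034483
u_res = resolution / (2*sqrt(3))
u_res = 7.6034483 / 3.4641016
u_res = 2.1949

2.1949


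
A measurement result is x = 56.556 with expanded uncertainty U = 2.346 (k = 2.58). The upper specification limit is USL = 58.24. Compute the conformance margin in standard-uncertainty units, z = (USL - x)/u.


u = U / k = 2.346 / 2.58 = 0.90930233
margin = |USL - x| = |58.24 - 56.556| = 1.684
z = margin / u = 1.684 / 0.90930233
z = 1.8520

1.8520


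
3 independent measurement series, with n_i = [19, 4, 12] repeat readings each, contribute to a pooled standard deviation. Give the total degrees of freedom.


nu = sum_i (n_i - 1)
nu = ((19 - 1) + (4 - 1) + (12 - 1))
nu = 18 + 3 + 11
nu = 32

32


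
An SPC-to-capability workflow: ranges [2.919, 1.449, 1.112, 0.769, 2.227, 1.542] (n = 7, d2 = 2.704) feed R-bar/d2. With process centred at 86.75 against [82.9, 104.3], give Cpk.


R_bar = (2.919 + 1.449 + 1.112 + 0.769 + 2.227 + 1.542) / 6 = 1.6696667
sigma = R_bar / d2 = 1.6696667 / 2.704 = 0.61748029
Cp = (USL - LSL)/(6*sigma) = (104.3 - 82.9)/(6*0.61748029) = 5.7762
Cpu = (104.3 - 86.75)/(3*0.61748029) = 9.4740
Cpl = (86.75 - 82.9)/(3*0.61748029) = 2.0783
Cpk = min(Cpu, Cpl) = 2.0783

2.0783


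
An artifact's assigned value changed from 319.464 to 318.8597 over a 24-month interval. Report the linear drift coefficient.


rate = (v2 - v1) / months
= (318.8597 - 319.464) / 24
= -0.6043 / 24
= -0.0252

-0.0252


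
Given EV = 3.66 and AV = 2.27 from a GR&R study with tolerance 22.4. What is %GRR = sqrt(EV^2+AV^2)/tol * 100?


GRR = sqrt(EV^2 + AV^2) = sqrt(3.66^2 + 2.27^2) = 4.306797
%GRR = GRR / tol * 100 = 4.306797 / 22.4 * 100
%GRR = 19.2268

19.2268


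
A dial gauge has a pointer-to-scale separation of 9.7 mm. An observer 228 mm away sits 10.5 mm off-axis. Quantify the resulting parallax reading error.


error = h * offset / d
= 9.7 * 10.5 / 228
= 0.4467

0.4467


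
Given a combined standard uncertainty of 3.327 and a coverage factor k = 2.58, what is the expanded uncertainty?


U = k * uc
U = 2.58 * 3.327
U = 8.5837

8.5837


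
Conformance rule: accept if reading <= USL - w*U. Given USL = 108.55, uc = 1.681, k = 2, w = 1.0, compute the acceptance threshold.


U = k * uc = 2 * 1.681 = 3.362
guard band g = w * U = 1.0 * 3.362 = 3.362
AL = USL - g = 108.55 - 3.362
AL = 105.1880

105.1880


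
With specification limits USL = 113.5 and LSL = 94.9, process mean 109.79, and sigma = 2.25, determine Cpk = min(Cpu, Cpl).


Cpu = (USL - mean) / (3*sigma) = (113.5 - 109.79) / (3*2.25) = 0.5496
Cpl = (mean - LSL) / (3*sigma) = (109.79 - 94.9) / (3*2.25) = 2.2059
Cpk = min(Cpu, Cpl) = 0.5496

0.5496


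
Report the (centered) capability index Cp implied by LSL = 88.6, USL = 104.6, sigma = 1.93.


Cp = (USL - LSL) / (6 * sigma)
= (104.6 - 88.6) / (6 * 1.93)
= 16.0000 / 11.5800
= 1.3817

1.3817


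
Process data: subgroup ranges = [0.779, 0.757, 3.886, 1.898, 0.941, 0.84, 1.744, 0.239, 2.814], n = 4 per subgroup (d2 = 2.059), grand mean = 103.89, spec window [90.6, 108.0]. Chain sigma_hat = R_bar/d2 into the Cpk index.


R_bar = (0.779 + 0.757 + 3.886 + 1.898 + 0.941 + 0.84 + 1.744 + 0.239 + 2.814) / 9 = 1.5442222
sigma = R_bar / d2 = 1.5442222 / 2.059 = 0.7499865
Cp = (USL - LSL)/(6*sigma) = (108.0 - 90.6)/(6*0.7499865) = 3.8667
Cpu = (108.0 - 103.89)/(3*0.7499865) = 1.8267
Cpl = (103.89 - 90.6)/(3*0.7499865) = 5.9068
Cpk = min(Cpu, Cpl) = 1.8267

1.8267


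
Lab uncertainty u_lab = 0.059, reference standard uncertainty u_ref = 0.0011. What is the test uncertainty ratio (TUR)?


TUR = u_lab / u_ref
= 0.059 / 0.0011
= 53.6364

53.6364


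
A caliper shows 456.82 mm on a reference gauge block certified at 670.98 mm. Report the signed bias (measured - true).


Systematic error = measured - true
= 456.82 - 670.98
= -214.1600

-214.1600


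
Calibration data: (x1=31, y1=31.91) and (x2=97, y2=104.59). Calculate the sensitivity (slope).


slope = (y2 - y1) / (x2 - x1)
= (104.59 - 31.91) / (97 - 31)
= 72.6800 / 66
= 1.1012

1.1012


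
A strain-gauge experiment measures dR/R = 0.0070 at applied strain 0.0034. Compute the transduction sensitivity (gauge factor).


GF = (dR/R) / epsilon
= 0.0070 / 0.0034
= 2.0588

2.0588


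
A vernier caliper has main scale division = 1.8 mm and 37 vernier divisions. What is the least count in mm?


LC = MSD / n_div
= 1.8 / 37
= 0.0486

0.0486


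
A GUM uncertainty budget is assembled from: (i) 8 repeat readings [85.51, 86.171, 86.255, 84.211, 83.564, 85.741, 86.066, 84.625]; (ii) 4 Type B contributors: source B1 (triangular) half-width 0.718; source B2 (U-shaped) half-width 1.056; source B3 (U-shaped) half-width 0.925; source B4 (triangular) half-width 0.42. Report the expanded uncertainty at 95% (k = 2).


mean = (85.51 + 86.171 + 86.255 + 84.211 + 83.564 + 85.741 + 86.066 + 84.625) / 8 = 85.267875
s = sqrt(sum((x - mean)^2)/(n-1)) = 1.0101619
u_A = s / sqrt(n) = 1.0101619 / sqrt(8) = 0.35714616
u_B1 = 0.718 / sqrt(6) = 0.29312227
u_B2 = 1.056 / sqrt(2) = 0.74670476
u_B3 = 0.925 / sqrt(2) = 0.65407377
u_B4 = 0.42 / sqrt(6) = 0.17146428
uc = sqrt(0.35714616^2 + 0.29312227^2 + 0.74670476^2 + 0.65407377^2 + 0.17146428^2) = 1.1082665
U = k * uc = 2 * 1.1082665
U = 2.2165

2.2165


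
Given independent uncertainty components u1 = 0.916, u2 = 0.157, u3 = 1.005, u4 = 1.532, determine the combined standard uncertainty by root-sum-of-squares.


uc = sqrt(0.916^2 + 0.157^2 + 1.005^2 + 1.532^2)
uc = sqrt(4.220754)
uc = 2.0544

2.0544


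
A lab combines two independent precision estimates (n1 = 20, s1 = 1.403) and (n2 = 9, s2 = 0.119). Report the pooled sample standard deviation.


s_p = sqrt(((n1-1)*s1^2 + (n2-1)*s2^2) / (n1+n2-2))
numerator = (20-1)*1.403^2 + (9-1)*0.119^2 = 37.399771 + 0.113288 = 37.513059
denominator = 20 + 9 - 2 = 27
s_p^2 = 37.513059 / 27 = 1.3893726
s_p = sqrt(1.3893726) = 1.1787

1.1787


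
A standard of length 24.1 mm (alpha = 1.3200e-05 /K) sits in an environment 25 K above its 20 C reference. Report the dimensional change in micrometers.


dL = L * alpha * dT
= 24.1 * 1.3200e-05 * 25
= 0.0079530 mm
dL_um = 0.0079530 * 1000 = 7.9530 um

7.9530


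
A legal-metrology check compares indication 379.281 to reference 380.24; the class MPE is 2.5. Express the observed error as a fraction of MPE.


e = indication - reference = 379.281 - 380.24 = -0.9590
|e| = 0.9590
ratio = |e| / MPE = 0.9590 / 2.5
ratio = 0.3836

0.3836


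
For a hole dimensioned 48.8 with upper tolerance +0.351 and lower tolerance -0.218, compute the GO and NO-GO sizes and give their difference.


GO = nominal - lower_tol (smallest hole = maximum material condition)
GO = 48.8 - 0.218 = 48.582
NO-GO = nominal + upper_tol (largest hole = least material condition)
NO-GO = 48.8 + 0.351 = 49.151
spread = NO-GO - GO = 49.151 - 48.582 = 0.5690

0.5690


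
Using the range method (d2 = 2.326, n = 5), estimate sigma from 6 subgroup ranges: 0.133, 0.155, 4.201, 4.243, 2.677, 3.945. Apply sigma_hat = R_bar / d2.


R_bar = (0.133 + 0.155 + 4.201 + 4.243 + 2.677 + 3.945) / 6
R_bar = 15.354 / 6 = 2.559
sigma_hat = R_bar / d2 = 2.559 / 2.326 = 1.1002

1.1002


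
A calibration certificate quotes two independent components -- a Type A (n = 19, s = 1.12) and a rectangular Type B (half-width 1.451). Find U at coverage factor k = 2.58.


u_A = s / sqrt(n) = 1.12 / sqrt(19) = 0.25694562
u_B = half_width / sqrt(3) = 1.451 / sqrt(3) = 0.83773524
uc = sqrt(u_A^2 + u_B^2) = sqrt(0.25694562^2 + 0.83773524^2) = 0.87625418
U = k * uc = 2.58 * 0.87625418
U = 2.2607

2.2607


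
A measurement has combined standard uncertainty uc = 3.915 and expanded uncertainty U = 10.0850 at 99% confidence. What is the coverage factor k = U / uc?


k = U / uc
k = 10.0850 / 3.915
k = 2.576

2.576


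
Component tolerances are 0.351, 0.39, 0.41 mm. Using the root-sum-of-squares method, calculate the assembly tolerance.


RSS = sqrt(0.351^2 + 0.39^2 + 0.41^2)
= sqrt(0.443401)
= 0.6659

0.6659


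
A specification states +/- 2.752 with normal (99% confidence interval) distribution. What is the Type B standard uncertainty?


u_B = half_width / 2.576
u_B = 2.752 / 2.576
u_B = 1.0683

1.0683


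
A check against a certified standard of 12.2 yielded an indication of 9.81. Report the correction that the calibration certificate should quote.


Correction = standard - reading
= 12.2 - 9.81
= 2.3900

2.3900


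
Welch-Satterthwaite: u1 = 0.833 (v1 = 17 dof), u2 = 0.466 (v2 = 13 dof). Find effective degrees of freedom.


uc = sqrt(u1^2 + u2^2) = sqrt(0.833^2 + 0.466^2) = 0.95448677
v_eff = uc^4 / (u1^4/v1 + u2^4/v2)
= 0.95448677^4 / (0.833^4/17 + 0.466^4/13)
= 0.83000298 / 0.031949908
v_eff = 25.9783

25.9783


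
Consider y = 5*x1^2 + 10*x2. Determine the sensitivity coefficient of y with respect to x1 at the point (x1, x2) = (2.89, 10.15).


y = 5*x1^2 + 10*x2
dy/dx1 = 2*5*x1
Evaluate at x1 = 2.89: c1 = 10 * 2.89
c1 = 28.9000

28.9000


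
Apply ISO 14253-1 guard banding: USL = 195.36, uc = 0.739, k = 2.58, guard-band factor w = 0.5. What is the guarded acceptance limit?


U = k * uc = 2.58 * 0.739 = 1.90662
guard band g = w * U = 0.5 * 1.90662 = 0.95331
AL = USL - g = 195.36 - 0.95331
AL = 194.4067

194.4067
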